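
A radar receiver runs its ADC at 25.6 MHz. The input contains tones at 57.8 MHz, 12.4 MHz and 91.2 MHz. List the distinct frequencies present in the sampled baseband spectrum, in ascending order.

6.6 MHz, 11.2 MHz, 12.4 MHz

fs/2 = 12.8 MHz.
57.8 MHz mod fs = 6.6 MHz.
6.6 MHz ≤ fs/2 = 12.8 MHz, appears at 6.6 MHz.
12.4 MHz ≤ fs/2 = 12.8 MHz, passes unchanged.
91.2 MHz mod fs = 14.4 MHz.
14.4 MHz > fs/2 = 12.8 MHz, folds to fs − 14.4 MHz = 11.2 MHz.
Distinct values: {6.6 MHz, 11.2 MHz, 12.4 MHz}.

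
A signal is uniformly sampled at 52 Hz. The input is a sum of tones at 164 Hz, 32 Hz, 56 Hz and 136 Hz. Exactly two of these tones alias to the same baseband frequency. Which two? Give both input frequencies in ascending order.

32 Hz, 136 Hz

fs/2 = 26 Hz.
164 Hz mod fs = 8 Hz.
8 Hz ≤ fs/2 = 26 Hz, appears at 8 Hz.
32 Hz > fs/2 = 26 Hz, folds to fs − 32 Hz = 20 Hz.
56 Hz mod fs = 4 Hz.
4 Hz ≤ fs/2 = 26 Hz, appears at 4 Hz.
136 Hz mod fs = 32 Hz.
32 Hz > fs/2 = 26 Hz, folds to fs − 32 Hz = 20 Hz.
32 Hz and 136 Hz both map to 20 Hz.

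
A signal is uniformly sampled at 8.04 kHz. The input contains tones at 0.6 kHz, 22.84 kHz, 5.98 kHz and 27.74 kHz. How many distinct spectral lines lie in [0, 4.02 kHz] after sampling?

fs/2 = 4.02 kHz.
0.6 kHz ≤ fs/2 = 4.02 kHz, passes unchanged.
22.84 kHz mod fs = 6.76 kHz.
6.76 kHz > fs/2 = 4.02 kHz, folds to fs − 6.76 kHz = 1.28 kHz.
5.98 kHz > fs/2 = 4.02 kHz, folds to fs − 5.98 kHz = 2.06 kHz.
27.74 kHz mod fs = 3.62 kHz.
3.62 kHz ≤ fs/2 = 4.02 kHz, appears at 3.62 kHz.
Distinct values: {0.6 kHz, 1.28 kHz, 2.06 kHz, 3.62 kHz} → 4.

4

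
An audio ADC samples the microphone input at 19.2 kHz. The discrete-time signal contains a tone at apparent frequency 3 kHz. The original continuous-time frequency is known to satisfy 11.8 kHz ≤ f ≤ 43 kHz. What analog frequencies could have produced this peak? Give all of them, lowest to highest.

Frequencies that alias to 3 kHz are k·fs ± 3 kHz for integer k ≥ 0.
k=0: 3 kHz.
k=1: 16.2 kHz, 22.2 kHz.
k=2: 35.4 kHz, 41.4 kHz.
k=3: 54.6 kHz, 60.6 kHz.
Within [11.8 kHz, 43 kHz]: 16.2 kHz, 22.2 kHz, 35.4 kHz, 41.4 kHz.

16.2 kHz, 22.2 kHz, 35.4 kHz, 41.4 kHz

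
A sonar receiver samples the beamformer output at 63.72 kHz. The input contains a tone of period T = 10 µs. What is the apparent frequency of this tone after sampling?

27.44 kHz

T = 10 µs → f = 1/T = 100 kHz.
100 kHz mod fs = 36.28 kHz.
36.28 kHz > fs/2 = 31.86 kHz, folds to fs − 36.28 kHz = 27.44 kHz.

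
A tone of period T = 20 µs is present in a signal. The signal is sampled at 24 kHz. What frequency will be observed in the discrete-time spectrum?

2 kHz

T = 20 µs → f = 1/T = 50 kHz.
50 kHz mod fs = 2 kHz.
2 kHz ≤ fs/2 = 12 kHz, appears at 2 kHz.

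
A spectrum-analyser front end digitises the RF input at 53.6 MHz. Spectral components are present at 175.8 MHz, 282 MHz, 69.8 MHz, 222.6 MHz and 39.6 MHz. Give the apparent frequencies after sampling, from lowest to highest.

8.2 MHz, 14 MHz, 15 MHz, 16.2 MHz

fs/2 = 26.8 MHz.
175.8 MHz mod fs = 15 MHz.
15 MHz ≤ fs/2 = 26.8 MHz, appears at 15 MHz.
282 MHz mod fs = 14 MHz.
14 MHz ≤ fs/2 = 26.8 MHz, appears at 14 MHz.
69.8 MHz mod fs = 16.2 MHz.
16.2 MHz ≤ fs/2 = 26.8 MHz, appears at 16.2 MHz.
222.6 MHz mod fs = 8.2 MHz.
8.2 MHz ≤ fs/2 = 26.8 MHz, appears at 8.2 MHz.
39.6 MHz > fs/2 = 26.8 MHz, folds to fs − 39.6 MHz = 14 MHz.
Distinct values: {8.2 MHz, 14 MHz, 15 MHz, 16.2 MHz}.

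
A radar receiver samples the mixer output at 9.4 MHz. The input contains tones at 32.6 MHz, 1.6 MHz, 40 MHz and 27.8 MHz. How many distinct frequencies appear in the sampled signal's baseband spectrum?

4

fs/2 = 4.7 MHz.
32.6 MHz mod fs = 4.4 MHz.
4.4 MHz ≤ fs/2 = 4.7 MHz, appears at 4.4 MHz.
1.6 MHz ≤ fs/2 = 4.7 MHz, passes unchanged.
40 MHz mod fs = 2.4 MHz.
2.4 MHz ≤ fs/2 = 4.7 MHz, appears at 2.4 MHz.
27.8 MHz mod fs = 9 MHz.
9 MHz > fs/2 = 4.7 MHz, folds to fs − 9 MHz = 0.4 MHz.
Distinct values: {0.4 MHz, 1.6 MHz, 2.4 MHz, 4.4 MHz} → 4.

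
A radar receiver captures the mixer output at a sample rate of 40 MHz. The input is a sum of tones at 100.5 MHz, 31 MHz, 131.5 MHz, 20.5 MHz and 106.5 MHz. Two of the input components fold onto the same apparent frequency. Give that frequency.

19.5 MHz

fs/2 = 20 MHz.
100.5 MHz mod fs = 20.5 MHz.
20.5 MHz > fs/2 = 20 MHz, folds to fs − 20.5 MHz = 19.5 MHz.
31 MHz > fs/2 = 20 MHz, folds to fs − 31 MHz = 9 MHz.
131.5 MHz mod fs = 11.5 MHz.
11.5 MHz ≤ fs/2 = 20 MHz, appears at 11.5 MHz.
20.5 MHz > fs/2 = 20 MHz, folds to fs − 20.5 MHz = 19.5 MHz.
106.5 MHz mod fs = 26.5 MHz.
26.5 MHz > fs/2 = 20 MHz, folds to fs − 26.5 MHz = 13.5 MHz.
20.5 MHz and 100.5 MHz both map to 19.5 MHz.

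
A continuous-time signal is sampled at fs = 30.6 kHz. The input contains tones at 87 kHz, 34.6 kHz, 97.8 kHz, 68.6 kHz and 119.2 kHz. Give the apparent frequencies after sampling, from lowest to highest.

fs/2 = 15.3 kHz.
87 kHz mod fs = 25.8 kHz.
25.8 kHz > fs/2 = 15.3 kHz, folds to fs − 25.8 kHz = 4.8 kHz.
34.6 kHz mod fs = 4 kHz.
4 kHz ≤ fs/2 = 15.3 kHz, appears at 4 kHz.
97.8 kHz mod fs = 6 kHz.
6 kHz ≤ fs/2 = 15.3 kHz, appears at 6 kHz.
68.6 kHz mod fs = 7.4 kHz.
7.4 kHz ≤ fs/2 = 15.3 kHz, appears at 7.4 kHz.
119.2 kHz mod fs = 27.4 kHz.
27.4 kHz > fs/2 = 15.3 kHz, folds to fs − 27.4 kHz = 3.2 kHz.
Distinct values: {3.2 kHz, 4 kHz, 4.8 kHz, 6 kHz, 7.4 kHz}.

3.2 kHz, 4 kHz, 4.8 kHz, 6 kHz, 7.4 kHz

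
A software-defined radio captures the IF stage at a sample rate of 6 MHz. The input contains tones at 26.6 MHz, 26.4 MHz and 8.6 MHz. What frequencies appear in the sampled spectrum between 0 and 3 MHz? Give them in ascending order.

2.4 MHz, 2.6 MHz

fs/2 = 3 MHz.
26.6 MHz mod fs = 2.6 MHz.
2.6 MHz ≤ fs/2 = 3 MHz, appears at 2.6 MHz.
26.4 MHz mod fs = 2.4 MHz.
2.4 MHz ≤ fs/2 = 3 MHz, appears at 2.4 MHz.
8.6 MHz mod fs = 2.6 MHz.
2.6 MHz ≤ fs/2 = 3 MHz, appears at 2.6 MHz.
Distinct values: {2.4 MHz, 2.6 MHz}.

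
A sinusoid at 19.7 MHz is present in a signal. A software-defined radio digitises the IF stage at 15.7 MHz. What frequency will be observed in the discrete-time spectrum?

4 MHz

19.7 MHz mod fs = 4 MHz.
4 MHz ≤ fs/2 = 7.85 MHz, appears at 4 MHz.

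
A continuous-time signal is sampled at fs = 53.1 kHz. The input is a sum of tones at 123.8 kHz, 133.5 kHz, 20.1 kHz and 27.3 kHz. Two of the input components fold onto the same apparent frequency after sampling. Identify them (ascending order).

27.3 kHz, 133.5 kHz

fs/2 = 26.55 kHz.
123.8 kHz mod fs = 17.6 kHz.
17.6 kHz ≤ fs/2 = 26.55 kHz, appears at 17.6 kHz.
133.5 kHz mod fs = 27.3 kHz.
27.3 kHz > fs/2 = 26.55 kHz, folds to fs − 27.3 kHz = 25.8 kHz.
20.1 kHz ≤ fs/2 = 26.55 kHz, passes unchanged.
27.3 kHz > fs/2 = 26.55 kHz, folds to fs − 27.3 kHz = 25.8 kHz.
27.3 kHz and 133.5 kHz both map to 25.8 kHz.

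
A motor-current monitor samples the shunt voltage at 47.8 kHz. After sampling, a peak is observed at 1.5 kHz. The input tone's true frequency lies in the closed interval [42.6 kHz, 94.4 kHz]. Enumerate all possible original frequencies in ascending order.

Frequencies that alias to 1.5 kHz are k·fs ± 1.5 kHz for integer k ≥ 0.
k=0: 1.5 kHz.
k=1: 46.3 kHz, 49.3 kHz.
k=2: 94.1 kHz, 97.1 kHz.
k=3: 141.9 kHz, 144.9 kHz.
Within [42.6 kHz, 94.4 kHz]: 46.3 kHz, 49.3 kHz, 94.1 kHz.

46.3 kHz, 49.3 kHz, 94.1 kHz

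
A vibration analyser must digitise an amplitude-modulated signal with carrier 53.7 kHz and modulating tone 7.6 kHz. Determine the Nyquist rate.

AM sidebands sit at fc ± fm = 46.1 kHz and 61.3 kHz.
Highest-frequency component: 61.3 kHz.
Nyquist rate = 2 × 61.3 kHz = 122.6 kHz.

122.6 kHz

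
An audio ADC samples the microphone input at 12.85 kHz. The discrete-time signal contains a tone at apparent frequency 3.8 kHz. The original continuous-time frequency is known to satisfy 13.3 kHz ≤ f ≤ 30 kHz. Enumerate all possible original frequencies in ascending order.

16.65 kHz, 21.9 kHz, 29.5 kHz

Frequencies that alias to 3.8 kHz are k·fs ± 3.8 kHz for integer k ≥ 0.
k=0: 3.8 kHz.
k=1: 9.05 kHz, 16.65 kHz.
k=2: 21.9 kHz, 29.5 kHz.
k=3: 34.75 kHz, 42.35 kHz.
Within [13.3 kHz, 30 kHz]: 16.65 kHz, 21.9 kHz, 29.5 kHz.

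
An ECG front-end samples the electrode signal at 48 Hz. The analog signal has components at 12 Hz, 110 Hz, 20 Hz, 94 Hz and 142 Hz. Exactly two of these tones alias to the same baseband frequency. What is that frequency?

fs/2 = 24 Hz.
12 Hz ≤ fs/2 = 24 Hz, passes unchanged.
110 Hz mod fs = 14 Hz.
14 Hz ≤ fs/2 = 24 Hz, appears at 14 Hz.
20 Hz ≤ fs/2 = 24 Hz, passes unchanged.
94 Hz mod fs = 46 Hz.
46 Hz > fs/2 = 24 Hz, folds to fs − 46 Hz = 2 Hz.
142 Hz mod fs = 46 Hz.
46 Hz > fs/2 = 24 Hz, folds to fs − 46 Hz = 2 Hz.
94 Hz and 142 Hz both map to 2 Hz.

2 Hz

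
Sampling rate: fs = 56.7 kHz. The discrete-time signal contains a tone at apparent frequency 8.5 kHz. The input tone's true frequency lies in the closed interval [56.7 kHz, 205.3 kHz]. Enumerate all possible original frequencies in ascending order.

65.2 kHz, 104.9 kHz, 121.9 kHz, 161.6 kHz, 178.6 kHz

Frequencies that alias to 8.5 kHz are k·fs ± 8.5 kHz for integer k ≥ 0.
k=0: 8.5 kHz.
k=1: 48.2 kHz, 65.2 kHz.
k=2: 104.9 kHz, 121.9 kHz.
k=3: 161.6 kHz, 178.6 kHz.
k=4: 218.3 kHz, 235.3 kHz.
Within [56.7 kHz, 205.3 kHz]: 65.2 kHz, 104.9 kHz, 121.9 kHz, 161.6 kHz, 178.6 kHz.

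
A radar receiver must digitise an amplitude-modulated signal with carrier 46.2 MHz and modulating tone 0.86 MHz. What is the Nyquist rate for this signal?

94.12 MHz

AM sidebands sit at fc ± fm = 45.34 MHz and 47.06 MHz.
Highest-frequency component: 47.06 MHz.
Nyquist rate = 2 × 47.06 MHz = 94.12 MHz.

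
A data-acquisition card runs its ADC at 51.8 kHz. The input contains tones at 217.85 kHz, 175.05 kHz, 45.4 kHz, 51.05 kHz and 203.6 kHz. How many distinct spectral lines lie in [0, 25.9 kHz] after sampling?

fs/2 = 25.9 kHz.
217.85 kHz mod fs = 10.65 kHz.
10.65 kHz ≤ fs/2 = 25.9 kHz, appears at 10.65 kHz.
175.05 kHz mod fs = 19.65 kHz.
19.65 kHz ≤ fs/2 = 25.9 kHz, appears at 19.65 kHz.
45.4 kHz > fs/2 = 25.9 kHz, folds to fs − 45.4 kHz = 6.4 kHz.
51.05 kHz > fs/2 = 25.9 kHz, folds to fs − 51.05 kHz = 0.75 kHz.
203.6 kHz mod fs = 48.2 kHz.
48.2 kHz > fs/2 = 25.9 kHz, folds to fs − 48.2 kHz = 3.6 kHz.
Distinct values: {0.75 kHz, 3.6 kHz, 6.4 kHz, 10.65 kHz, 19.65 kHz} → 5.

5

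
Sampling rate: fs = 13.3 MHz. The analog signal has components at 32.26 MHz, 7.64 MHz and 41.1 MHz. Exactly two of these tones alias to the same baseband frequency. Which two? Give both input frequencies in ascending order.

fs/2 = 6.65 MHz.
32.26 MHz mod fs = 5.66 MHz.
5.66 MHz ≤ fs/2 = 6.65 MHz, appears at 5.66 MHz.
7.64 MHz > fs/2 = 6.65 MHz, folds to fs − 7.64 MHz = 5.66 MHz.
41.1 MHz mod fs = 1.2 MHz.
1.2 MHz ≤ fs/2 = 6.65 MHz, appears at 1.2 MHz.
7.64 MHz and 32.26 MHz both map to 5.66 MHz.

7.64 MHz, 32.26 MHz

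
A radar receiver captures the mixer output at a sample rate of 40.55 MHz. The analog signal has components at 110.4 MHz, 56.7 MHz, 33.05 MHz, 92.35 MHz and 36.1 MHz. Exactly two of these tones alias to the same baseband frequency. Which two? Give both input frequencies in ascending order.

fs/2 = 20.275 MHz.
110.4 MHz mod fs = 29.3 MHz.
29.3 MHz > fs/2 = 20.275 MHz, folds to fs − 29.3 MHz = 11.25 MHz.
56.7 MHz mod fs = 16.15 MHz.
16.15 MHz ≤ fs/2 = 20.275 MHz, appears at 16.15 MHz.
33.05 MHz > fs/2 = 20.275 MHz, folds to fs − 33.05 MHz = 7.5 MHz.
92.35 MHz mod fs = 11.25 MHz.
11.25 MHz ≤ fs/2 = 20.275 MHz, appears at 11.25 MHz.
36.1 MHz > fs/2 = 20.275 MHz, folds to fs − 36.1 MHz = 4.45 MHz.
92.35 MHz and 110.4 MHz both map to 11.25 MHz.

92.35 MHz, 110.4 MHz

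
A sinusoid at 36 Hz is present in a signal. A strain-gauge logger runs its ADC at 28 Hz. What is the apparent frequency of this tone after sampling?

8 Hz

36 Hz mod fs = 8 Hz.
8 Hz ≤ fs/2 = 14 Hz, appears at 8 Hz.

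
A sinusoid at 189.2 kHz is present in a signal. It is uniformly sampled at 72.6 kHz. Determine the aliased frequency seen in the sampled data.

189.2 kHz mod fs = 44 kHz.
44 kHz > fs/2 = 36.3 kHz, folds to fs − 44 kHz = 28.6 kHz.

28.6 kHz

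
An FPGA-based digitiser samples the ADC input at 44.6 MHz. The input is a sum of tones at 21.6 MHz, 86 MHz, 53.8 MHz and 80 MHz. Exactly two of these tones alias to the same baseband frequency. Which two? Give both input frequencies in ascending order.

fs/2 = 22.3 MHz.
21.6 MHz ≤ fs/2 = 22.3 MHz, passes unchanged.
86 MHz mod fs = 41.4 MHz.
41.4 MHz > fs/2 = 22.3 MHz, folds to fs − 41.4 MHz = 3.2 MHz.
53.8 MHz mod fs = 9.2 MHz.
9.2 MHz ≤ fs/2 = 22.3 MHz, appears at 9.2 MHz.
80 MHz mod fs = 35.4 MHz.
35.4 MHz > fs/2 = 22.3 MHz, folds to fs − 35.4 MHz = 9.2 MHz.
53.8 MHz and 80 MHz both map to 9.2 MHz.

53.8 MHz, 80 MHz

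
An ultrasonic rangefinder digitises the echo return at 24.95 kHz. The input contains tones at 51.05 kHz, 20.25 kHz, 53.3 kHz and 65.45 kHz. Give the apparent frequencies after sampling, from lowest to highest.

fs/2 = 12.475 kHz.
51.05 kHz mod fs = 1.15 kHz.
1.15 kHz ≤ fs/2 = 12.475 kHz, appears at 1.15 kHz.
20.25 kHz > fs/2 = 12.475 kHz, folds to fs − 20.25 kHz = 4.7 kHz.
53.3 kHz mod fs = 3.4 kHz.
3.4 kHz ≤ fs/2 = 12.475 kHz, appears at 3.4 kHz.
65.45 kHz mod fs = 15.55 kHz.
15.55 kHz > fs/2 = 12.475 kHz, folds to fs − 15.55 kHz = 9.4 kHz.
Distinct values: {1.15 kHz, 3.4 kHz, 4.7 kHz, 9.4 kHz}.

1.15 kHz, 3.4 kHz, 4.7 kHz, 9.4 kHz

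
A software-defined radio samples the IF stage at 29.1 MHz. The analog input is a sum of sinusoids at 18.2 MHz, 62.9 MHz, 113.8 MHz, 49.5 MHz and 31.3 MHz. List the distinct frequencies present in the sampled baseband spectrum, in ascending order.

2.2 MHz, 2.6 MHz, 4.7 MHz, 8.7 MHz, 10.9 MHz

fs/2 = 14.55 MHz.
18.2 MHz > fs/2 = 14.55 MHz, folds to fs − 18.2 MHz = 10.9 MHz.
62.9 MHz mod fs = 4.7 MHz.
4.7 MHz ≤ fs/2 = 14.55 MHz, appears at 4.7 MHz.
113.8 MHz mod fs = 26.5 MHz.
26.5 MHz > fs/2 = 14.55 MHz, folds to fs − 26.5 MHz = 2.6 MHz.
49.5 MHz mod fs = 20.4 MHz.
20.4 MHz > fs/2 = 14.55 MHz, folds to fs − 20.4 MHz = 8.7 MHz.
31.3 MHz mod fs = 2.2 MHz.
2.2 MHz ≤ fs/2 = 14.55 MHz, appears at 2.2 MHz.
Distinct values: {2.2 MHz, 2.6 MHz, 4.7 MHz, 8.7 MHz, 10.9 MHz}.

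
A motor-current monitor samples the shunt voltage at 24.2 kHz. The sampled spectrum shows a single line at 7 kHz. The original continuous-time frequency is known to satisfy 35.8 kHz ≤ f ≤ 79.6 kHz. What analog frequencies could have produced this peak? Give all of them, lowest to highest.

Frequencies that alias to 7 kHz are k·fs ± 7 kHz for integer k ≥ 0.
k=0: 7 kHz.
k=1: 17.2 kHz, 31.2 kHz.
k=2: 41.4 kHz, 55.4 kHz.
k=3: 65.6 kHz, 79.6 kHz.
k=4: 89.8 kHz, 103.8 kHz.
Within [35.8 kHz, 79.6 kHz]: 41.4 kHz, 55.4 kHz, 65.6 kHz, 79.6 kHz.

41.4 kHz, 55.4 kHz, 65.6 kHz, 79.6 kHz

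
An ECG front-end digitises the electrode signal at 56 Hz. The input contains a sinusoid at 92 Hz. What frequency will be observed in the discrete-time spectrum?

20 Hz

92 Hz mod fs = 36 Hz.
36 Hz > fs/2 = 28 Hz, folds to fs − 36 Hz = 20 Hz.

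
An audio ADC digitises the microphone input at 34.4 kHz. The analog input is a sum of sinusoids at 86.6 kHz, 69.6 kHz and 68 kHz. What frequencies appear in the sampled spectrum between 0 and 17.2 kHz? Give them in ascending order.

0.8 kHz, 16.6 kHz

fs/2 = 17.2 kHz.
86.6 kHz mod fs = 17.8 kHz.
17.8 kHz > fs/2 = 17.2 kHz, folds to fs − 17.8 kHz = 16.6 kHz.
69.6 kHz mod fs = 0.8 kHz.
0.8 kHz ≤ fs/2 = 17.2 kHz, appears at 0.8 kHz.
68 kHz mod fs = 33.6 kHz.
33.6 kHz > fs/2 = 17.2 kHz, folds to fs − 33.6 kHz = 0.8 kHz.
Distinct values: {0.8 kHz, 16.6 kHz}.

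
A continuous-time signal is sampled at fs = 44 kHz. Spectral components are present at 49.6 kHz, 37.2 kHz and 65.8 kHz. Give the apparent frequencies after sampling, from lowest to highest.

5.6 kHz, 6.8 kHz, 21.8 kHz

fs/2 = 22 kHz.
49.6 kHz mod fs = 5.6 kHz.
5.6 kHz ≤ fs/2 = 22 kHz, appears at 5.6 kHz.
37.2 kHz > fs/2 = 22 kHz, folds to fs − 37.2 kHz = 6.8 kHz.
65.8 kHz mod fs = 21.8 kHz.
21.8 kHz ≤ fs/2 = 22 kHz, appears at 21.8 kHz.
Distinct values: {5.6 kHz, 6.8 kHz, 21.8 kHz}.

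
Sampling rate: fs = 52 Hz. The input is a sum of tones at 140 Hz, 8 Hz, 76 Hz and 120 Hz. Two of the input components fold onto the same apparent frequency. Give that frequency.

16 Hz

fs/2 = 26 Hz.
140 Hz mod fs = 36 Hz.
36 Hz > fs/2 = 26 Hz, folds to fs − 36 Hz = 16 Hz.
8 Hz ≤ fs/2 = 26 Hz, passes unchanged.
76 Hz mod fs = 24 Hz.
24 Hz ≤ fs/2 = 26 Hz, appears at 24 Hz.
120 Hz mod fs = 16 Hz.
16 Hz ≤ fs/2 = 26 Hz, appears at 16 Hz.
120 Hz and 140 Hz both map to 16 Hz.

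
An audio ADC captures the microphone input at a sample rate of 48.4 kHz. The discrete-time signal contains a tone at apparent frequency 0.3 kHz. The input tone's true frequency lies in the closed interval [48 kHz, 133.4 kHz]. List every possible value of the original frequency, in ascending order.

48.1 kHz, 48.7 kHz, 96.5 kHz, 97.1 kHz

Frequencies that alias to 0.3 kHz are k·fs ± 0.3 kHz for integer k ≥ 0.
k=0: 0.3 kHz.
k=1: 48.1 kHz, 48.7 kHz.
k=2: 96.5 kHz, 97.1 kHz.
k=3: 144.9 kHz, 145.5 kHz.
Within [48 kHz, 133.4 kHz]: 48.1 kHz, 48.7 kHz, 96.5 kHz, 97.1 kHz.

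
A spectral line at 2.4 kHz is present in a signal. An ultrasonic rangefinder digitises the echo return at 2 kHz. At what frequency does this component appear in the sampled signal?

0.4 kHz

2.4 kHz mod fs = 0.4 kHz.
0.4 kHz ≤ fs/2 = 1 kHz, appears at 0.4 kHz.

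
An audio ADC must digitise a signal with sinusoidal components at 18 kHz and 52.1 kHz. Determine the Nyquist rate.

104.2 kHz

Highest-frequency component: 52.1 kHz.
Nyquist rate = 2 × 52.1 kHz = 104.2 kHz.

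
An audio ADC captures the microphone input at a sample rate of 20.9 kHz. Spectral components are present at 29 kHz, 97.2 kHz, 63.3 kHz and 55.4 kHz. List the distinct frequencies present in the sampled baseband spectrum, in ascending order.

0.6 kHz, 7.3 kHz, 8.1 kHz

fs/2 = 10.45 kHz.
29 kHz mod fs = 8.1 kHz.
8.1 kHz ≤ fs/2 = 10.45 kHz, appears at 8.1 kHz.
97.2 kHz mod fs = 13.6 kHz.
13.6 kHz > fs/2 = 10.45 kHz, folds to fs − 13.6 kHz = 7.3 kHz.
63.3 kHz mod fs = 0.6 kHz.
0.6 kHz ≤ fs/2 = 10.45 kHz, appears at 0.6 kHz.
55.4 kHz mod fs = 13.6 kHz.
13.6 kHz > fs/2 = 10.45 kHz, folds to fs − 13.6 kHz = 7.3 kHz.
Distinct values: {0.6 kHz, 7.3 kHz, 8.1 kHz}.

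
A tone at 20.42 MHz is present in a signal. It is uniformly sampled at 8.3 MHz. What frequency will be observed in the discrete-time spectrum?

20.42 MHz mod fs = 3.82 MHz.
3.82 MHz ≤ fs/2 = 4.15 MHz, appears at 3.82 MHz.

3.82 MHz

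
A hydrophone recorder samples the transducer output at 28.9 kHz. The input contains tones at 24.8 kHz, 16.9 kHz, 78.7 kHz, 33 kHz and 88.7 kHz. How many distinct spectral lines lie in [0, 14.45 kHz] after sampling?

fs/2 = 14.45 kHz.
24.8 kHz > fs/2 = 14.45 kHz, folds to fs − 24.8 kHz = 4.1 kHz.
16.9 kHz > fs/2 = 14.45 kHz, folds to fs − 16.9 kHz = 12 kHz.
78.7 kHz mod fs = 20.9 kHz.
20.9 kHz > fs/2 = 14.45 kHz, folds to fs − 20.9 kHz = 8 kHz.
33 kHz mod fs = 4.1 kHz.
4.1 kHz ≤ fs/2 = 14.45 kHz, appears at 4.1 kHz.
88.7 kHz mod fs = 2 kHz.
2 kHz ≤ fs/2 = 14.45 kHz, appears at 2 kHz.
Distinct values: {2 kHz, 4.1 kHz, 8 kHz, 12 kHz} → 4.

4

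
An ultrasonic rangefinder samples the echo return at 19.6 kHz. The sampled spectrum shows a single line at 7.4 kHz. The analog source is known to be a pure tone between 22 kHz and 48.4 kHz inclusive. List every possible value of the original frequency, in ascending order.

Frequencies that alias to 7.4 kHz are k·fs ± 7.4 kHz for integer k ≥ 0.
k=0: 7.4 kHz.
k=1: 12.2 kHz, 27 kHz.
k=2: 31.8 kHz, 46.6 kHz.
k=3: 51.4 kHz, 66.2 kHz.
Within [22 kHz, 48.4 kHz]: 27 kHz, 31.8 kHz, 46.6 kHz.

27 kHz, 31.8 kHz, 46.6 kHz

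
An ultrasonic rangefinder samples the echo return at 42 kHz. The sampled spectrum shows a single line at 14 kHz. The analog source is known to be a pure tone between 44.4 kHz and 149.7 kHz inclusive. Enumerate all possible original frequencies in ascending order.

Frequencies that alias to 14 kHz are k·fs ± 14 kHz for integer k ≥ 0.
k=0: 14 kHz.
k=1: 28 kHz, 56 kHz.
k=2: 70 kHz, 98 kHz.
k=3: 112 kHz, 140 kHz.
k=4: 154 kHz, 182 kHz.
Within [44.4 kHz, 149.7 kHz]: 56 kHz, 70 kHz, 98 kHz, 112 kHz, 140 kHz.

56 kHz, 70 kHz, 98 kHz, 112 kHz, 140 kHz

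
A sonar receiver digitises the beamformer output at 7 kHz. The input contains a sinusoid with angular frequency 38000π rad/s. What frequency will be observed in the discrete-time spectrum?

2 kHz

ω = 38000π rad/s → f = ω/(2π) = 19000 Hz = 19 kHz.
19 kHz mod fs = 5 kHz.
5 kHz > fs/2 = 3.5 kHz, folds to fs − 5 kHz = 2 kHz.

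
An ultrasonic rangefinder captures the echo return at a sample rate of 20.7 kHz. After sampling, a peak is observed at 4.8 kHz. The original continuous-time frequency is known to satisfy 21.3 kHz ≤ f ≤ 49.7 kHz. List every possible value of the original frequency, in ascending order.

Frequencies that alias to 4.8 kHz are k·fs ± 4.8 kHz for integer k ≥ 0.
k=0: 4.8 kHz.
k=1: 15.9 kHz, 25.5 kHz.
k=2: 36.6 kHz, 46.2 kHz.
k=3: 57.3 kHz, 66.9 kHz.
Within [21.3 kHz, 49.7 kHz]: 25.5 kHz, 36.6 kHz, 46.2 kHz.

25.5 kHz, 36.6 kHz, 46.2 kHz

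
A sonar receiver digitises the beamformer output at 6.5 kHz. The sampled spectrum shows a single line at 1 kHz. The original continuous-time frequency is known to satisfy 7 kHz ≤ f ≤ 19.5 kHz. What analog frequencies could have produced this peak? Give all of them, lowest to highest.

7.5 kHz, 12 kHz, 14 kHz, 18.5 kHz

Frequencies that alias to 1 kHz are k·fs ± 1 kHz for integer k ≥ 0.
k=0: 1 kHz.
k=1: 5.5 kHz, 7.5 kHz.
k=2: 12 kHz, 14 kHz.
k=3: 18.5 kHz, 20.5 kHz.
k=4: 25 kHz, 27 kHz.
Within [7 kHz, 19.5 kHz]: 7.5 kHz, 12 kHz, 14 kHz, 18.5 kHz.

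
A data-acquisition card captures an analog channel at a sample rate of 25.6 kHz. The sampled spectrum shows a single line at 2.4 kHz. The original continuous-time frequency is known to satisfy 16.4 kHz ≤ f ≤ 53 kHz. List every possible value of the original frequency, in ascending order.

23.2 kHz, 28 kHz, 48.8 kHz

Frequencies that alias to 2.4 kHz are k·fs ± 2.4 kHz for integer k ≥ 0.
k=0: 2.4 kHz.
k=1: 23.2 kHz, 28 kHz.
k=2: 48.8 kHz, 53.6 kHz.
k=3: 74.4 kHz, 79.2 kHz.
Within [16.4 kHz, 53 kHz]: 23.2 kHz, 28 kHz, 48.8 kHz.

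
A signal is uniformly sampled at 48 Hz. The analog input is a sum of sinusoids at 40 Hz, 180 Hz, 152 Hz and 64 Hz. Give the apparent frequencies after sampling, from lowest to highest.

8 Hz, 12 Hz, 16 Hz

fs/2 = 24 Hz.
40 Hz > fs/2 = 24 Hz, folds to fs − 40 Hz = 8 Hz.
180 Hz mod fs = 36 Hz.
36 Hz > fs/2 = 24 Hz, folds to fs − 36 Hz = 12 Hz.
152 Hz mod fs = 8 Hz.
8 Hz ≤ fs/2 = 24 Hz, appears at 8 Hz.
64 Hz mod fs = 16 Hz.
16 Hz ≤ fs/2 = 24 Hz, appears at 16 Hz.
Distinct values: {8 Hz, 12 Hz, 16 Hz}.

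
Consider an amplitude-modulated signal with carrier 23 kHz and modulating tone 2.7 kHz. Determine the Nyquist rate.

AM sidebands sit at fc ± fm = 20.3 kHz and 25.7 kHz.
Highest-frequency component: 25.7 kHz.
Nyquist rate = 2 × 25.7 kHz = 51.4 kHz.

51.4 kHz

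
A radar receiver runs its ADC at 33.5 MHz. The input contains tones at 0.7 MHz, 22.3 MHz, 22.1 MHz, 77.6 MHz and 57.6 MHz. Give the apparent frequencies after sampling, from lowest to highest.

fs/2 = 16.75 MHz.
0.7 MHz ≤ fs/2 = 16.75 MHz, passes unchanged.
22.3 MHz > fs/2 = 16.75 MHz, folds to fs − 22.3 MHz = 11.2 MHz.
22.1 MHz > fs/2 = 16.75 MHz, folds to fs − 22.1 MHz = 11.4 MHz.
77.6 MHz mod fs = 10.6 MHz.
10.6 MHz ≤ fs/2 = 16.75 MHz, appears at 10.6 MHz.
57.6 MHz mod fs = 24.1 MHz.
24.1 MHz > fs/2 = 16.75 MHz, folds to fs − 24.1 MHz = 9.4 MHz.
Distinct values: {0.7 MHz, 9.4 MHz, 10.6 MHz, 11.2 MHz, 11.4 MHz}.

0.7 MHz, 9.4 MHz, 10.6 MHz, 11.2 MHz, 11.4 MHz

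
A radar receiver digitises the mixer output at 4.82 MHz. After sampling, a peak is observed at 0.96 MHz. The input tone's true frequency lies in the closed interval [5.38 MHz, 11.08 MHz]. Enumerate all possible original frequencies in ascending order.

Frequencies that alias to 0.96 MHz are k·fs ± 0.96 MHz for integer k ≥ 0.
k=0: 0.96 MHz.
k=1: 3.86 MHz, 5.78 MHz.
k=2: 8.68 MHz, 10.6 MHz.
k=3: 13.5 MHz, 15.42 MHz.
Within [5.38 MHz, 11.08 MHz]: 5.78 MHz, 8.68 MHz, 10.6 MHz.

5.78 MHz, 8.68 MHz, 10.6 MHz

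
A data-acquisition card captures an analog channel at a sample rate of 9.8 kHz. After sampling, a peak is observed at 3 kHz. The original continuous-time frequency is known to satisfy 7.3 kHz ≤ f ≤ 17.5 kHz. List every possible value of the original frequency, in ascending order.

12.8 kHz, 16.6 kHz

Frequencies that alias to 3 kHz are k·fs ± 3 kHz for integer k ≥ 0.
k=0: 3 kHz.
k=1: 6.8 kHz, 12.8 kHz.
k=2: 16.6 kHz, 22.6 kHz.
k=3: 26.4 kHz, 32.4 kHz.
Within [7.3 kHz, 17.5 kHz]: 12.8 kHz, 16.6 kHz.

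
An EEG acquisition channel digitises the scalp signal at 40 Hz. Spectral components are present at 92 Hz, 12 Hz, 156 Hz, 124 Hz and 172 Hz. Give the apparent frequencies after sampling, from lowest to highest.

fs/2 = 20 Hz.
92 Hz mod fs = 12 Hz.
12 Hz ≤ fs/2 = 20 Hz, appears at 12 Hz.
12 Hz ≤ fs/2 = 20 Hz, passes unchanged.
156 Hz mod fs = 36 Hz.
36 Hz > fs/2 = 20 Hz, folds to fs − 36 Hz = 4 Hz.
124 Hz mod fs = 4 Hz.
4 Hz ≤ fs/2 = 20 Hz, appears at 4 Hz.
172 Hz mod fs = 12 Hz.
12 Hz ≤ fs/2 = 20 Hz, appears at 12 Hz.
Distinct values: {4 Hz, 12 Hz}.

4 Hz, 12 Hz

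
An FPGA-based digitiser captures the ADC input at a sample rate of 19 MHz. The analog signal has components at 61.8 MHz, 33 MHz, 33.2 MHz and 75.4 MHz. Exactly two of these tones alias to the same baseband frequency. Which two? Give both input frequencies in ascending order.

33.2 MHz, 61.8 MHz

fs/2 = 9.5 MHz.
61.8 MHz mod fs = 4.8 MHz.
4.8 MHz ≤ fs/2 = 9.5 MHz, appears at 4.8 MHz.
33 MHz mod fs = 14 MHz.
14 MHz > fs/2 = 9.5 MHz, folds to fs − 14 MHz = 5 MHz.
33.2 MHz mod fs = 14.2 MHz.
14.2 MHz > fs/2 = 9.5 MHz, folds to fs − 14.2 MHz = 4.8 MHz.
75.4 MHz mod fs = 18.4 MHz.
18.4 MHz > fs/2 = 9.5 MHz, folds to fs − 18.4 MHz = 0.6 MHz.
33.2 MHz and 61.8 MHz both map to 4.8 MHz.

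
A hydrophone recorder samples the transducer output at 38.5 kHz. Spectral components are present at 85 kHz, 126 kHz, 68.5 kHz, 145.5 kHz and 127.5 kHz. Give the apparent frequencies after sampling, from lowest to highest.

8 kHz, 8.5 kHz, 10.5 kHz, 12 kHz

fs/2 = 19.25 kHz.
85 kHz mod fs = 8 kHz.
8 kHz ≤ fs/2 = 19.25 kHz, appears at 8 kHz.
126 kHz mod fs = 10.5 kHz.
10.5 kHz ≤ fs/2 = 19.25 kHz, appears at 10.5 kHz.
68.5 kHz mod fs = 30 kHz.
30 kHz > fs/2 = 19.25 kHz, folds to fs − 30 kHz = 8.5 kHz.
145.5 kHz mod fs = 30 kHz.
30 kHz > fs/2 = 19.25 kHz, folds to fs − 30 kHz = 8.5 kHz.
127.5 kHz mod fs = 12 kHz.
12 kHz ≤ fs/2 = 19.25 kHz, appears at 12 kHz.
Distinct values: {8 kHz, 8.5 kHz, 10.5 kHz, 12 kHz}.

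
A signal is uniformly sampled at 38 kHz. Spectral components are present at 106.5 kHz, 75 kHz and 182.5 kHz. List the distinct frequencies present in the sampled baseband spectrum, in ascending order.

1 kHz, 7.5 kHz

fs/2 = 19 kHz.
106.5 kHz mod fs = 30.5 kHz.
30.5 kHz > fs/2 = 19 kHz, folds to fs − 30.5 kHz = 7.5 kHz.
75 kHz mod fs = 37 kHz.
37 kHz > fs/2 = 19 kHz, folds to fs − 37 kHz = 1 kHz.
182.5 kHz mod fs = 30.5 kHz.
30.5 kHz > fs/2 = 19 kHz, folds to fs − 30.5 kHz = 7.5 kHz.
Distinct values: {1 kHz, 7.5 kHz}.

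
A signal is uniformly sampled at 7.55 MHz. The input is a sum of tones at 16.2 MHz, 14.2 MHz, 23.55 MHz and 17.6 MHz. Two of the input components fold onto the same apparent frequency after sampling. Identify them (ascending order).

14.2 MHz, 23.55 MHz

fs/2 = 3.775 MHz.
16.2 MHz mod fs = 1.1 MHz.
1.1 MHz ≤ fs/2 = 3.775 MHz, appears at 1.1 MHz.
14.2 MHz mod fs = 6.65 MHz.
6.65 MHz > fs/2 = 3.775 MHz, folds to fs − 6.65 MHz = 0.9 MHz.
23.55 MHz mod fs = 0.9 MHz.
0.9 MHz ≤ fs/2 = 3.775 MHz, appears at 0.9 MHz.
17.6 MHz mod fs = 2.5 MHz.
2.5 MHz ≤ fs/2 = 3.775 MHz, appears at 2.5 MHz.
14.2 MHz and 23.55 MHz both map to 0.9 MHz.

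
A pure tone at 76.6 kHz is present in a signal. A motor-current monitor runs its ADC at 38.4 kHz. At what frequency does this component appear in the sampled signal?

76.6 kHz mod fs = 38.2 kHz.
38.2 kHz > fs/2 = 19.2 kHz, folds to fs − 38.2 kHz = 0.2 kHz.

0.2 kHz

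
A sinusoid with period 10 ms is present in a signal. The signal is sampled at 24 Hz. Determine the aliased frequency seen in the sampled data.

4 Hz

T = 10 ms → f = 1/T = 100 Hz.
100 Hz mod fs = 4 Hz.
4 Hz ≤ fs/2 = 12 Hz, appears at 4 Hz.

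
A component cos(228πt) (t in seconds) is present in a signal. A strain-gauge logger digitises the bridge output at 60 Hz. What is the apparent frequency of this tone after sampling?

6 Hz

ω = 228π rad/s → f = ω/(2π) = 114 Hz.
114 Hz mod fs = 54 Hz.
54 Hz > fs/2 = 30 Hz, folds to fs − 54 Hz = 6 Hz.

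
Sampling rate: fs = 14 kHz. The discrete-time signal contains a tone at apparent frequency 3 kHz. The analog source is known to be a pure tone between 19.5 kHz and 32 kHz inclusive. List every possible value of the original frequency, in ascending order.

Frequencies that alias to 3 kHz are k·fs ± 3 kHz for integer k ≥ 0.
k=0: 3 kHz.
k=1: 11 kHz, 17 kHz.
k=2: 25 kHz, 31 kHz.
k=3: 39 kHz, 45 kHz.
Within [19.5 kHz, 32 kHz]: 25 kHz, 31 kHz.

25 kHz, 31 kHz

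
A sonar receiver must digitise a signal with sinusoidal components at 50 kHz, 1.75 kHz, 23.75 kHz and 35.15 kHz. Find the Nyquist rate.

Highest-frequency component: 50 kHz.
Nyquist rate = 2 × 50 kHz = 100 kHz.

100 kHz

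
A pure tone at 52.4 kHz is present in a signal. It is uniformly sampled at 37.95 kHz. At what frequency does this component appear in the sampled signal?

14.45 kHz

52.4 kHz mod fs = 14.45 kHz.
14.45 kHz ≤ fs/2 = 18.975 kHz, appears at 14.45 kHz.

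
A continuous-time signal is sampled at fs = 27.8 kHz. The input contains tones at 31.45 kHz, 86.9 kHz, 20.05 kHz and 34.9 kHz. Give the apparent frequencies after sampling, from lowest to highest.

fs/2 = 13.9 kHz.
31.45 kHz mod fs = 3.65 kHz.
3.65 kHz ≤ fs/2 = 13.9 kHz, appears at 3.65 kHz.
86.9 kHz mod fs = 3.5 kHz.
3.5 kHz ≤ fs/2 = 13.9 kHz, appears at 3.5 kHz.
20.05 kHz > fs/2 = 13.9 kHz, folds to fs − 20.05 kHz = 7.75 kHz.
34.9 kHz mod fs = 7.1 kHz.
7.1 kHz ≤ fs/2 = 13.9 kHz, appears at 7.1 kHz.
Distinct values: {3.5 kHz, 3.65 kHz, 7.1 kHz, 7.75 kHz}.

3.5 kHz, 3.65 kHz, 7.1 kHz, 7.75 kHz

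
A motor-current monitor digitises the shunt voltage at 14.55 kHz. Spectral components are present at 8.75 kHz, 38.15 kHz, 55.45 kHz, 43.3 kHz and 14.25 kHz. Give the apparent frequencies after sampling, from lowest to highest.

0.3 kHz, 0.35 kHz, 2.75 kHz, 5.5 kHz, 5.8 kHz

fs/2 = 7.275 kHz.
8.75 kHz > fs/2 = 7.275 kHz, folds to fs − 8.75 kHz = 5.8 kHz.
38.15 kHz mod fs = 9.05 kHz.
9.05 kHz > fs/2 = 7.275 kHz, folds to fs − 9.05 kHz = 5.5 kHz.
55.45 kHz mod fs = 11.8 kHz.
11.8 kHz > fs/2 = 7.275 kHz, folds to fs − 11.8 kHz = 2.75 kHz.
43.3 kHz mod fs = 14.2 kHz.
14.2 kHz > fs/2 = 7.275 kHz, folds to fs − 14.2 kHz = 0.35 kHz.
14.25 kHz > fs/2 = 7.275 kHz, folds to fs − 14.25 kHz = 0.3 kHz.
Distinct values: {0.3 kHz, 0.35 kHz, 2.75 kHz, 5.5 kHz, 5.8 kHz}.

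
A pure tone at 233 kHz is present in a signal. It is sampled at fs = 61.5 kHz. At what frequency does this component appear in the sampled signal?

13 kHz

233 kHz mod fs = 48.5 kHz.
48.5 kHz > fs/2 = 30.75 kHz, folds to fs − 48.5 kHz = 13 kHz.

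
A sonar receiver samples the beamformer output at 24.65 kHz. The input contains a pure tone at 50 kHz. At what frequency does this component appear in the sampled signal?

0.7 kHz

50 kHz mod fs = 0.7 kHz.
0.7 kHz ≤ fs/2 = 12.325 kHz, appears at 0.7 kHz.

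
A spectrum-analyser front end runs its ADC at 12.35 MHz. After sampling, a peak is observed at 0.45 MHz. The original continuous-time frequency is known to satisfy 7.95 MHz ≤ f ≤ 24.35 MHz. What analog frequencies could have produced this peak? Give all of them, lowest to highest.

Frequencies that alias to 0.45 MHz are k·fs ± 0.45 MHz for integer k ≥ 0.
k=0: 0.45 MHz.
k=1: 11.9 MHz, 12.8 MHz.
k=2: 24.25 MHz, 25.15 MHz.
k=3: 36.6 MHz, 37.5 MHz.
Within [7.95 MHz, 24.35 MHz]: 11.9 MHz, 12.8 MHz, 24.25 MHz.

11.9 MHz, 12.8 MHz, 24.25 MHz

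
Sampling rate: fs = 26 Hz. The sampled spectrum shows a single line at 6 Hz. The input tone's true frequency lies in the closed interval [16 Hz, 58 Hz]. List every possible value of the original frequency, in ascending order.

20 Hz, 32 Hz, 46 Hz, 58 Hz

Frequencies that alias to 6 Hz are k·fs ± 6 Hz for integer k ≥ 0.
k=0: 6 Hz.
k=1: 20 Hz, 32 Hz.
k=2: 46 Hz, 58 Hz.
k=3: 72 Hz, 84 Hz.
Within [16 Hz, 58 Hz]: 20 Hz, 32 Hz, 46 Hz, 58 Hz.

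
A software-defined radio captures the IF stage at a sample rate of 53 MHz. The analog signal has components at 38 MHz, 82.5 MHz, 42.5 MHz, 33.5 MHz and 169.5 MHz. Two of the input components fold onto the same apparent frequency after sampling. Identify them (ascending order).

42.5 MHz, 169.5 MHz

fs/2 = 26.5 MHz.
38 MHz > fs/2 = 26.5 MHz, folds to fs − 38 MHz = 15 MHz.
82.5 MHz mod fs = 29.5 MHz.
29.5 MHz > fs/2 = 26.5 MHz, folds to fs − 29.5 MHz = 23.5 MHz.
42.5 MHz > fs/2 = 26.5 MHz, folds to fs − 42.5 MHz = 10.5 MHz.
33.5 MHz > fs/2 = 26.5 MHz, folds to fs − 33.5 MHz = 19.5 MHz.
169.5 MHz mod fs = 10.5 MHz.
10.5 MHz ≤ fs/2 = 26.5 MHz, appears at 10.5 MHz.
42.5 MHz and 169.5 MHz both map to 10.5 MHz.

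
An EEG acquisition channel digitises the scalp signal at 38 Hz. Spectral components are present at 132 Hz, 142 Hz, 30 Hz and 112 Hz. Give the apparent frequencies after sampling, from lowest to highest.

fs/2 = 19 Hz.
132 Hz mod fs = 18 Hz.
18 Hz ≤ fs/2 = 19 Hz, appears at 18 Hz.
142 Hz mod fs = 28 Hz.
28 Hz > fs/2 = 19 Hz, folds to fs − 28 Hz = 10 Hz.
30 Hz > fs/2 = 19 Hz, folds to fs − 30 Hz = 8 Hz.
112 Hz mod fs = 36 Hz.
36 Hz > fs/2 = 19 Hz, folds to fs − 36 Hz = 2 Hz.
Distinct values: {2 Hz, 8 Hz, 10 Hz, 18 Hz}.

2 Hz, 8 Hz, 10 Hz, 18 Hz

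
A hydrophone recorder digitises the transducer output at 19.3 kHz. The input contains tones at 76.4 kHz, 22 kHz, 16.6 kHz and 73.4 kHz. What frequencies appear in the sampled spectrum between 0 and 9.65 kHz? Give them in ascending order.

fs/2 = 9.65 kHz.
76.4 kHz mod fs = 18.5 kHz.
18.5 kHz > fs/2 = 9.65 kHz, folds to fs − 18.5 kHz = 0.8 kHz.
22 kHz mod fs = 2.7 kHz.
2.7 kHz ≤ fs/2 = 9.65 kHz, appears at 2.7 kHz.
16.6 kHz > fs/2 = 9.65 kHz, folds to fs − 16.6 kHz = 2.7 kHz.
73.4 kHz mod fs = 15.5 kHz.
15.5 kHz > fs/2 = 9.65 kHz, folds to fs − 15.5 kHz = 3.8 kHz.
Distinct values: {0.8 kHz, 2.7 kHz, 3.8 kHz}.

0.8 kHz, 2.7 kHz, 3.8 kHz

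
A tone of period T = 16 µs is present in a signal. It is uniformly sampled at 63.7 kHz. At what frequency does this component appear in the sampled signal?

T = 16 µs → f = 1/T = 62.5 kHz.
62.5 kHz > fs/2 = 31.85 kHz, folds to fs − 62.5 kHz = 1.2 kHz.

1.2 kHz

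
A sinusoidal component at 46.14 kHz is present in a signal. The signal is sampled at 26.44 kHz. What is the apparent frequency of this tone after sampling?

46.14 kHz mod fs = 19.7 kHz.
19.7 kHz > fs/2 = 13.22 kHz, folds to fs − 19.7 kHz = 6.74 kHz.

6.74 kHz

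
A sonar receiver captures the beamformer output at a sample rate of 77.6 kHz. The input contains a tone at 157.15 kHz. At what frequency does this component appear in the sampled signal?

1.95 kHz

157.15 kHz mod fs = 1.95 kHz.
1.95 kHz ≤ fs/2 = 38.8 kHz, appears at 1.95 kHz.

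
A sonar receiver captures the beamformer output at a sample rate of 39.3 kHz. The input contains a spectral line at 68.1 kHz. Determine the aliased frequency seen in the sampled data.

68.1 kHz mod fs = 28.8 kHz.
28.8 kHz > fs/2 = 19.65 kHz, folds to fs − 28.8 kHz = 10.5 kHz.

10.5 kHz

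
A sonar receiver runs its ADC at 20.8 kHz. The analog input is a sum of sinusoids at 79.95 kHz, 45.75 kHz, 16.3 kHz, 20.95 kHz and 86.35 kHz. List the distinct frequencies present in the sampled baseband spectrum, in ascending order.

0.15 kHz, 3.15 kHz, 3.25 kHz, 4.15 kHz, 4.5 kHz

fs/2 = 10.4 kHz.
79.95 kHz mod fs = 17.55 kHz.
17.55 kHz > fs/2 = 10.4 kHz, folds to fs − 17.55 kHz = 3.25 kHz.
45.75 kHz mod fs = 4.15 kHz.
4.15 kHz ≤ fs/2 = 10.4 kHz, appears at 4.15 kHz.
16.3 kHz > fs/2 = 10.4 kHz, folds to fs − 16.3 kHz = 4.5 kHz.
20.95 kHz mod fs = 0.15 kHz.
0.15 kHz ≤ fs/2 = 10.4 kHz, appears at 0.15 kHz.
86.35 kHz mod fs = 3.15 kHz.
3.15 kHz ≤ fs/2 = 10.4 kHz, appears at 3.15 kHz.
Distinct values: {0.15 kHz, 3.15 kHz, 3.25 kHz, 4.15 kHz, 4.5 kHz}.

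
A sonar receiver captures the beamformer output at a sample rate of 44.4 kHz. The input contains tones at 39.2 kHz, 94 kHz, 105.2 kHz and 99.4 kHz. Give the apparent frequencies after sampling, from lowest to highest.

fs/2 = 22.2 kHz.
39.2 kHz > fs/2 = 22.2 kHz, folds to fs − 39.2 kHz = 5.2 kHz.
94 kHz mod fs = 5.2 kHz.
5.2 kHz ≤ fs/2 = 22.2 kHz, appears at 5.2 kHz.
105.2 kHz mod fs = 16.4 kHz.
16.4 kHz ≤ fs/2 = 22.2 kHz, appears at 16.4 kHz.
99.4 kHz mod fs = 10.6 kHz.
10.6 kHz ≤ fs/2 = 22.2 kHz, appears at 10.6 kHz.
Distinct values: {5.2 kHz, 10.6 kHz, 16.4 kHz}.

5.2 kHz, 10.6 kHz, 16.4 kHz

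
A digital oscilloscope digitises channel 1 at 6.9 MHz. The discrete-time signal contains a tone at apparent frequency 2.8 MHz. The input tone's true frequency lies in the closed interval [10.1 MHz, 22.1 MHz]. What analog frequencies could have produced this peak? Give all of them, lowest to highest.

Frequencies that alias to 2.8 MHz are k·fs ± 2.8 MHz for integer k ≥ 0.
k=0: 2.8 MHz.
k=1: 4.1 MHz, 9.7 MHz.
k=2: 11 MHz, 16.6 MHz.
k=3: 17.9 MHz, 23.5 MHz.
k=4: 24.8 MHz, 30.4 MHz.
Within [10.1 MHz, 22.1 MHz]: 11 MHz, 16.6 MHz, 17.9 MHz.

11 MHz, 16.6 MHz, 17.9 MHz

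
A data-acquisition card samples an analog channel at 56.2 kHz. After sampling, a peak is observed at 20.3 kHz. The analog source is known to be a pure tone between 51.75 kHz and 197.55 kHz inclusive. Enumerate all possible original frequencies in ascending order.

76.5 kHz, 92.1 kHz, 132.7 kHz, 148.3 kHz, 188.9 kHz

Frequencies that alias to 20.3 kHz are k·fs ± 20.3 kHz for integer k ≥ 0.
k=0: 20.3 kHz.
k=1: 35.9 kHz, 76.5 kHz.
k=2: 92.1 kHz, 132.7 kHz.
k=3: 148.3 kHz, 188.9 kHz.
k=4: 204.5 kHz, 245.1 kHz.
Within [51.75 kHz, 197.55 kHz]: 76.5 kHz, 92.1 kHz, 132.7 kHz, 148.3 kHz, 188.9 kHz.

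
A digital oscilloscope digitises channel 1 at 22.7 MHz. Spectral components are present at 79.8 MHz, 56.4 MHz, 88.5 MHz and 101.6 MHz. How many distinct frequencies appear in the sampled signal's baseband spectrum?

fs/2 = 11.35 MHz.
79.8 MHz mod fs = 11.7 MHz.
11.7 MHz > fs/2 = 11.35 MHz, folds to fs − 11.7 MHz = 11 MHz.
56.4 MHz mod fs = 11 MHz.
11 MHz ≤ fs/2 = 11.35 MHz, appears at 11 MHz.
88.5 MHz mod fs = 20.4 MHz.
20.4 MHz > fs/2 = 11.35 MHz, folds to fs − 20.4 MHz = 2.3 MHz.
101.6 MHz mod fs = 10.8 MHz.
10.8 MHz ≤ fs/2 = 11.35 MHz, appears at 10.8 MHz.
Distinct values: {2.3 MHz, 10.8 MHz, 11 MHz} → 3.

3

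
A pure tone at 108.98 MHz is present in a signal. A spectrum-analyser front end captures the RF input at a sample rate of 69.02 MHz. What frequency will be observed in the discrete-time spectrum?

29.06 MHz

108.98 MHz mod fs = 39.96 MHz.
39.96 MHz > fs/2 = 34.51 MHz, folds to fs − 39.96 MHz = 29.06 MHz.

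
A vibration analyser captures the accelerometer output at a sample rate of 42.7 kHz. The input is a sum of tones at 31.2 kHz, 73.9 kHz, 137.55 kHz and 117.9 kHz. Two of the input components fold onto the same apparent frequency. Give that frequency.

fs/2 = 21.35 kHz.
31.2 kHz > fs/2 = 21.35 kHz, folds to fs − 31.2 kHz = 11.5 kHz.
73.9 kHz mod fs = 31.2 kHz.
31.2 kHz > fs/2 = 21.35 kHz, folds to fs − 31.2 kHz = 11.5 kHz.
137.55 kHz mod fs = 9.45 kHz.
9.45 kHz ≤ fs/2 = 21.35 kHz, appears at 9.45 kHz.
117.9 kHz mod fs = 32.5 kHz.
32.5 kHz > fs/2 = 21.35 kHz, folds to fs − 32.5 kHz = 10.2 kHz.
31.2 kHz and 73.9 kHz both map to 11.5 kHz.

11.5 kHz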